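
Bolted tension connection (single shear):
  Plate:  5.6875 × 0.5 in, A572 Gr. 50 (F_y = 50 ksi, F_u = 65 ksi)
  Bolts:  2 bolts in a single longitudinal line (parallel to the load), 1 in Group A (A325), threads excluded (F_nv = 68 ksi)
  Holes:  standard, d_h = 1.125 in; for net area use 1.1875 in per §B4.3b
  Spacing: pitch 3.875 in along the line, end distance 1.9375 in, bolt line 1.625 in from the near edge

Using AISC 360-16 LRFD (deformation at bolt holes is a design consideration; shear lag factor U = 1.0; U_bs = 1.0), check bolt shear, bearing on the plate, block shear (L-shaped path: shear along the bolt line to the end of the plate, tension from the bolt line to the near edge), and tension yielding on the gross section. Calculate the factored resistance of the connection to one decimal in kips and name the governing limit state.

80.1 kips (bolt shear governs)

Bolt shear: A_b = π(1)²/4 = 0.7854 in². φR_n = 0.75 × 68 × 0.7854 × 2 × 1 = 80.1 kips.
Bearing (0.5 in plate, F_u = 65 ksi): end bolts L_c = 1.9375 − 1.125/2 = 1.375, R_n = min(1.2×1.375×0.5×65, 2.4×1×0.5×65) = 53.625 kips/bolt; interior L_c = 3.875 − 1.125 = 2.75, R_n = 78 kips/bolt. φR_n = 0.75 × (1×53.625 + 1×78) = 98.7 kips.
Block shear: shear path 1×[1.9375+1×3.875] = 1×5.8125 in, A_gv = 2.9063, A_nv = 1×(5.8125 − 1.5×1.1875)×0.5 = 2.0156 in²; tension to near edge: (1.625 − 0.5×1.1875)×0.5 = 0.51563 in². R_n = min(0.6×65×2.0156, 0.6×50×2.9063) + 1.0×65×0.51563 = min(78.608, 87.189) + 33.516 = 112.12 kips. φR_n = 0.75 × 112.12 = 84.1 kips.
Tension yield (gross): A_g = 5.6875×0.5 = 2.8438 in². φR_n = 0.90 × 50 × 2.8438 = 128.0 kips.
Governing: min(80.1, 98.7, 84.1, 128.0) = 80.1 kips → bolt shear.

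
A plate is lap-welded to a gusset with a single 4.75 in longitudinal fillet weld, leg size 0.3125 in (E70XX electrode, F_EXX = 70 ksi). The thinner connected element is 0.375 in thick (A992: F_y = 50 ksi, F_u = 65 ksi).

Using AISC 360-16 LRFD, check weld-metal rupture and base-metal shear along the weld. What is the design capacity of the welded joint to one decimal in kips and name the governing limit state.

Weld metal: throat = 0.707×0.3125 = 0.22094 in, L = 4.75 in. φR_n = 0.75 × 0.6 × 70 × 0.22094 × 4.75 = 33.1 kips.
Base metal shear (0.375 in plate): yield φR_n = 1.0×0.6×50×0.375×4.75 = 53.4 kips; rupture φR_n = 0.75×0.6×65×0.375×4.75 = 52.1 kips; take 52.1 kips (rupture).
Governing: min(33.1, 52.1) = 33.1 kips → weld metal.

33.1 kips (weld metal governs)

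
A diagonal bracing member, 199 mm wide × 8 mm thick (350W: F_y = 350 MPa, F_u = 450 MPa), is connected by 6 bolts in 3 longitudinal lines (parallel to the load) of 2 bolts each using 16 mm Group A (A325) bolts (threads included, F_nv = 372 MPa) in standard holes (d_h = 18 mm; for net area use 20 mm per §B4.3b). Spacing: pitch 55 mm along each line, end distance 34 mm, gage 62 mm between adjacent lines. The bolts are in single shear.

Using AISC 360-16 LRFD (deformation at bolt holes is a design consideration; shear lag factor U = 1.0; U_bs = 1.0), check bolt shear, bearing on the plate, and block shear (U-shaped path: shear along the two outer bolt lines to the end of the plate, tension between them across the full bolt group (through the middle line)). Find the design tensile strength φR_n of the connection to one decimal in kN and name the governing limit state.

336.6 kN (bolt shear governs)

Bolt shear: A_b = π(16)²/4 = 201.06 mm². φR_n = 0.75 × 372 × 201.06 × 6 × 1 = 336.6 kN.
Bearing (8 mm plate, F_u = 450 MPa): end bolts L_c = 34 − 18/2 = 25, R_n = min(1.2×25×8×450, 2.4×16×8×450) = 108 kN/bolt; interior L_c = 55 − 18 = 37, R_n = 138.24 kN/bolt. φR_n = 0.75 × (3×108 + 3×138.24) = 554.0 kN.
Block shear: shear path 2×[34+1×55] = 2×89 mm, A_gv = 1424, A_nv = 2×(89 − 1.5×20)×8 = 944 mm²; tension across gage: (124 − 2×20)×8 = 672 mm². R_n = min(0.6×450×944, 0.6×350×1424) + 1.0×450×672 = min(254.88, 299.04) + 302.4 = 557.28 kN. φR_n = 0.75 × 557.28 = 418.0 kN.
Governing: min(336.6, 554.0, 418.0) = 336.6 kN → bolt shear.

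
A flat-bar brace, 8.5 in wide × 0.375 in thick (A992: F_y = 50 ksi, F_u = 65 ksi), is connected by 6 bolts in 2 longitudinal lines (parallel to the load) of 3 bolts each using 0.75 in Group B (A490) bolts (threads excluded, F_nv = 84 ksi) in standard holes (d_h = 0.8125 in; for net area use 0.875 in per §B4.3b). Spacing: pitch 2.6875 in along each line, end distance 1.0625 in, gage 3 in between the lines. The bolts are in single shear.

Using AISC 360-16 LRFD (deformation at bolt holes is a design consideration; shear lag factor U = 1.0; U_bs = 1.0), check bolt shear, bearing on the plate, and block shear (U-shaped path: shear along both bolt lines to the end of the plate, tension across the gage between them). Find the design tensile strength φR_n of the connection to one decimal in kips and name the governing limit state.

132.1 kips (block shear governs)

Bolt shear: A_b = π(0.75)²/4 = 0.44179 in². φR_n = 0.75 × 84 × 0.44179 × 6 × 1 = 167.0 kips.
Bearing (0.375 in plate, F_u = 65 ksi): end bolts L_c = 1.0625 − 0.8125/2 = 0.65625, R_n = min(1.2×0.65625×0.375×65, 2.4×0.75×0.375×65) = 19.195 kips/bolt; interior L_c = 2.6875 − 0.8125 = 1.875, R_n = 43.875 kips/bolt. φR_n = 0.75 × (2×19.195 + 4×43.875) = 160.4 kips.
Block shear: shear path 2×[1.0625+2×2.6875] = 2×6.4375 in, A_gv = 4.8281, A_nv = 2×(6.4375 − 2.5×0.875)×0.375 = 3.1875 in²; tension across gage: (3 − 1×0.875)×0.375 = 0.79688 in². R_n = min(0.6×65×3.1875, 0.6×50×4.8281) + 1.0×65×0.79688 = min(124.31, 144.84) + 51.797 = 176.11 kips. φR_n = 0.75 × 176.11 = 132.1 kips.
Governing: min(167.0, 160.4, 132.1) = 132.1 kips → block shear.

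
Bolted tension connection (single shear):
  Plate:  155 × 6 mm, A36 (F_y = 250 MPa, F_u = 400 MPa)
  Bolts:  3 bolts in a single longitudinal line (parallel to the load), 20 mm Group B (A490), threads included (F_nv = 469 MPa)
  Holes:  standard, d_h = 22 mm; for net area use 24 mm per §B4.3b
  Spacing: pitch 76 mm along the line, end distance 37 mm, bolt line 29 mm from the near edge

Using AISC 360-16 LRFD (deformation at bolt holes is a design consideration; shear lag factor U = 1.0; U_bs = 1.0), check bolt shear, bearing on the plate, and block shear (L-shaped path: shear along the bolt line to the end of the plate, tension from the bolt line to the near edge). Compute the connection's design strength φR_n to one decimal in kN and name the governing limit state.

158.2 kN (block shear governs)

Bolt shear: A_b = π(20)²/4 = 314.16 mm². φR_n = 0.75 × 469 × 314.16 × 3 × 1 = 331.5 kN.
Bearing (6 mm plate, F_u = 400 MPa): end bolts L_c = 37 − 22/2 = 26, R_n = min(1.2×26×6×400, 2.4×20×6×400) = 74.88 kN/bolt; interior L_c = 76 − 22 = 54, R_n = 115.2 kN/bolt. φR_n = 0.75 × (1×74.88 + 2×115.2) = 229.0 kN.
Block shear: shear path 1×[37+2×76] = 1×189 mm, A_gv = 1134, A_nv = 1×(189 − 2.5×24)×6 = 774 mm²; tension to near edge: (29 − 0.5×24)×6 = 102 mm². R_n = min(0.6×400×774, 0.6×250×1134) + 1.0×400×102 = min(185.76, 170.1) + 40.8 = 210.9 kN. φR_n = 0.75 × 210.9 = 158.2 kN.
Governing: min(331.5, 229.0, 158.2) = 158.2 kN → block shear.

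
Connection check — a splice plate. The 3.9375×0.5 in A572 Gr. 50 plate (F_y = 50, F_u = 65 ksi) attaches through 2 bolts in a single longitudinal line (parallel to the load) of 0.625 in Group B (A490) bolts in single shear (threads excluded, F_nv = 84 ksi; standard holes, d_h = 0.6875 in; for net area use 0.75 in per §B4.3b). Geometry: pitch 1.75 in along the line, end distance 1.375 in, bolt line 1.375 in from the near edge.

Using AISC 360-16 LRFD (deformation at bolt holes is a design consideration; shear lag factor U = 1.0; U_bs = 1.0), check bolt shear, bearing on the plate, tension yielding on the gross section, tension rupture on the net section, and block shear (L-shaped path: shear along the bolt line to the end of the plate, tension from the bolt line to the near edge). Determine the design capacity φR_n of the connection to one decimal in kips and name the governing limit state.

Bolt shear: A_b = π(0.625)²/4 = 0.3068 in². φR_n = 0.75 × 84 × 0.3068 × 2 × 1 = 38.7 kips.
Bearing (0.5 in plate, F_u = 65 ksi): end bolts L_c = 1.375 − 0.6875/2 = 1.03125, R_n = min(1.2×1.03125×0.5×65, 2.4×0.625×0.5×65) = 40.219 kips/bolt; interior L_c = 1.75 − 0.6875 = 1.0625, R_n = 41.438 kips/bolt. φR_n = 0.75 × (1×40.219 + 1×41.438) = 61.2 kips.
Tension yield (gross): A_g = 3.9375×0.5 = 1.9688 in². φR_n = 0.90 × 50 × 1.9688 = 88.6 kips.
Tension rupture (net): A_n = (3.9375 − 1×0.75)×0.5 = 1.5938 in² (U = 1.0, A_e = A_n). φR_n = 0.75 × 65 × 1.5938 = 77.7 kips.
Block shear: shear path 1×[1.375+1×1.75] = 1×3.125 in, A_gv = 1.5625, A_nv = 1×(3.125 − 1.5×0.75)×0.5 = 1 in²; tension to near edge: (1.375 − 0.5×0.75)×0.5 = 0.5 in². R_n = min(0.6×65×1, 0.6×50×1.5625) + 1.0×65×0.5 = min(39, 46.875) + 32.5 = 71.5 kips. φR_n = 0.75 × 71.5 = 53.6 kips.
Governing: min(38.7, 61.2, 88.6, 77.7, 53.6) = 38.7 kips → bolt shear.

38.7 kips (bolt shear governs)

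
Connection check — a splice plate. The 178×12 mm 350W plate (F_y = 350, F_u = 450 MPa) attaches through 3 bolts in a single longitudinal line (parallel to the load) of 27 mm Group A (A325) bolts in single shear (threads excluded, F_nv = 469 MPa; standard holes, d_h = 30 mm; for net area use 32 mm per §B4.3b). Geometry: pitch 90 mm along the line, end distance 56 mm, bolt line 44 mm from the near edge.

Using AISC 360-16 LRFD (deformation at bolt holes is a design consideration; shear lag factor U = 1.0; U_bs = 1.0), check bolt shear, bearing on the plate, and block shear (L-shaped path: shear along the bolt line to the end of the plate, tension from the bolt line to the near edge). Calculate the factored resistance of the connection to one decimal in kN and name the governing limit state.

Bolt shear: A_b = π(27)²/4 = 572.56 mm². φR_n = 0.75 × 469 × 572.56 × 3 × 1 = 604.2 kN.
Bearing (12 mm plate, F_u = 450 MPa): end bolts L_c = 56 − 30/2 = 41, R_n = min(1.2×41×12×450, 2.4×27×12×450) = 265.68 kN/bolt; interior L_c = 90 − 30 = 60, R_n = 349.92 kN/bolt. φR_n = 0.75 × (1×265.68 + 2×349.92) = 724.1 kN.
Block shear: shear path 1×[56+2×90] = 1×236 mm, A_gv = 2832, A_nv = 1×(236 − 2.5×32)×12 = 1872 mm²; tension to near edge: (44 − 0.5×32)×12 = 336 mm². R_n = min(0.6×450×1872, 0.6×350×2832) + 1.0×450×336 = min(505.44, 594.72) + 151.2 = 656.64 kN. φR_n = 0.75 × 656.64 = 492.5 kN.
Governing: min(604.2, 724.1, 492.5) = 492.5 kN → block shear.

492.5 kN (block shear governs)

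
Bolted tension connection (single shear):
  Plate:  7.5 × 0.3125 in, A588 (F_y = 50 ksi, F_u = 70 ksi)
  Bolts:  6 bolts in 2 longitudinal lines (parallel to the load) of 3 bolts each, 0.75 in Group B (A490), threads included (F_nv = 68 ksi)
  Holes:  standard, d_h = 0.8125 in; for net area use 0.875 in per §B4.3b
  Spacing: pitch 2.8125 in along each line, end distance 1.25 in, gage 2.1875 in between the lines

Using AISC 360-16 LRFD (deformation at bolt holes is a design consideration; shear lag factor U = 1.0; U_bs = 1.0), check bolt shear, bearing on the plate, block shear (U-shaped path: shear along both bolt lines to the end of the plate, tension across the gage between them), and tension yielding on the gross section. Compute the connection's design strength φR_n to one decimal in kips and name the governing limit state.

Bolt shear: A_b = π(0.75)²/4 = 0.44179 in². φR_n = 0.75 × 68 × 0.44179 × 6 × 1 = 135.2 kips.
Bearing (0.3125 in plate, F_u = 70 ksi): end bolts L_c = 1.25 − 0.8125/2 = 0.84375, R_n = min(1.2×0.84375×0.3125×70, 2.4×0.75×0.3125×70) = 22.148 kips/bolt; interior L_c = 2.8125 − 0.8125 = 2, R_n = 39.375 kips/bolt. φR_n = 0.75 × (2×22.148 + 4×39.375) = 151.3 kips.
Block shear: shear path 2×[1.25+2×2.8125] = 2×6.875 in, A_gv = 4.2969, A_nv = 2×(6.875 − 2.5×0.875)×0.3125 = 2.9297 in²; tension across gage: (2.1875 − 1×0.875)×0.3125 = 0.41016 in². R_n = min(0.6×70×2.9297, 0.6×50×4.2969) + 1.0×70×0.41016 = min(123.05, 128.91) + 28.711 = 151.76 kips. φR_n = 0.75 × 151.76 = 113.8 kips.
Tension yield (gross): A_g = 7.5×0.3125 = 2.3438 in². φR_n = 0.90 × 50 × 2.3438 = 105.5 kips.
Governing: min(135.2, 151.3, 113.8, 105.5) = 105.5 kips → gross-section yield.

105.5 kips (gross-section yield governs)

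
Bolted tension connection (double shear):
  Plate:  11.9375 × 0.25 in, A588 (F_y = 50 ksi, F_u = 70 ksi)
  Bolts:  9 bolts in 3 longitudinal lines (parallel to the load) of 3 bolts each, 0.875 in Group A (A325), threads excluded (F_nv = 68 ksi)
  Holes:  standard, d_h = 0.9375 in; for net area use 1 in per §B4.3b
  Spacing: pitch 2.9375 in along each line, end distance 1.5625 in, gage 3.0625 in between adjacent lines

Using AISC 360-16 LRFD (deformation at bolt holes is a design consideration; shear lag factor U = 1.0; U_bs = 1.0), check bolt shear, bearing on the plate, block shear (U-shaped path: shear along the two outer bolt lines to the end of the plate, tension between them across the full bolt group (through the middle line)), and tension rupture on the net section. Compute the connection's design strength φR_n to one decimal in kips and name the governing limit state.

Bolt shear: A_b = π(0.875)²/4 = 0.60132 in². φR_n = 0.75 × 68 × 0.60132 × 9 × 2 = 552.0 kips.
Bearing (0.25 in plate, F_u = 70 ksi): end bolts L_c = 1.5625 − 0.9375/2 = 1.09375, R_n = min(1.2×1.09375×0.25×70, 2.4×0.875×0.25×70) = 22.969 kips/bolt; interior L_c = 2.9375 − 0.9375 = 2, R_n = 36.75 kips/bolt. φR_n = 0.75 × (3×22.969 + 6×36.75) = 217.1 kips.
Block shear: shear path 2×[1.5625+2×2.9375] = 2×7.4375 in, A_gv = 3.7188, A_nv = 2×(7.4375 − 2.5×1)×0.25 = 2.4688 in²; tension across gage: (6.125 − 2×1)×0.25 = 1.0313 in². R_n = min(0.6×70×2.4688, 0.6×50×3.7188) + 1.0×70×1.0313 = min(103.69, 111.56) + 72.191 = 175.88 kips. φR_n = 0.75 × 175.88 = 131.9 kips.
Tension rupture (net): A_n = (11.9375 − 3×1)×0.25 = 2.2344 in² (U = 1.0, A_e = A_n). φR_n = 0.75 × 70 × 2.2344 = 117.3 kips.
Governing: min(552.0, 217.1, 131.9, 117.3) = 117.3 kips → net-section rupture.

117.3 kips (net-section rupture governs)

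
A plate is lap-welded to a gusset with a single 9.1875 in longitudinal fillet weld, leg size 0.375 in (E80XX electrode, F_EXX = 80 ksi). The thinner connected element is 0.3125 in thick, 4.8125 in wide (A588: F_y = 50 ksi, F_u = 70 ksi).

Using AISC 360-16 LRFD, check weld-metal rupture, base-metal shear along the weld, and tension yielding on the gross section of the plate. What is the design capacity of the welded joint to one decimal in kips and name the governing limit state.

67.7 kips (gross-section yield governs)

Weld metal: throat = 0.707×0.375 = 0.26513 in, L = 9.1875 in. φR_n = 0.75 × 0.6 × 80 × 0.26513 × 9.1875 = 87.7 kips.
Base metal shear (0.3125 in plate): yield φR_n = 1.0×0.6×50×0.3125×9.1875 = 86.1 kips; rupture φR_n = 0.75×0.6×70×0.3125×9.1875 = 90.4 kips; take 86.1 kips (yield).
Tension yield (gross): A_g = 4.8125×0.3125 = 1.5039 in². φR_n = 0.90 × 50 × 1.5039 = 67.7 kips.
Governing: min(87.7, 86.1, 67.7) = 67.7 kips → gross-section yield.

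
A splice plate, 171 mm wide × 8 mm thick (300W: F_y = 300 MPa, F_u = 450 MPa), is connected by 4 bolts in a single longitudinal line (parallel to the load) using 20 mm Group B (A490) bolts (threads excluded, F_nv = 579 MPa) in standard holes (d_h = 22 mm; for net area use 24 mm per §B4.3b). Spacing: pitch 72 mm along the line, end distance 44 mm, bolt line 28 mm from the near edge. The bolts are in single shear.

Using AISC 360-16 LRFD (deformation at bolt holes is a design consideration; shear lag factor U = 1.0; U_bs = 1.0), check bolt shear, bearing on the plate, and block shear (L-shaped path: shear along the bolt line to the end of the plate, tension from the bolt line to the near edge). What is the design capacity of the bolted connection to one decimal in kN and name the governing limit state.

Bolt shear: A_b = π(20)²/4 = 314.16 mm². φR_n = 0.75 × 579 × 314.16 × 4 × 1 = 545.7 kN.
Bearing (8 mm plate, F_u = 450 MPa): end bolts L_c = 44 − 22/2 = 33, R_n = min(1.2×33×8×450, 2.4×20×8×450) = 142.56 kN/bolt; interior L_c = 72 − 22 = 50, R_n = 172.8 kN/bolt. φR_n = 0.75 × (1×142.56 + 3×172.8) = 495.7 kN.
Block shear: shear path 1×[44+3×72] = 1×260 mm, A_gv = 2080, A_nv = 1×(260 − 3.5×24)×8 = 1408 mm²; tension to near edge: (28 − 0.5×24)×8 = 128 mm². R_n = min(0.6×450×1408, 0.6×300×2080) + 1.0×450×128 = min(380.16, 374.4) + 57.6 = 432 kN. φR_n = 0.75 × 432 = 324.0 kN.
Governing: min(545.7, 495.7, 324.0) = 324.0 kN → block shear.

324.0 kN (block shear governs)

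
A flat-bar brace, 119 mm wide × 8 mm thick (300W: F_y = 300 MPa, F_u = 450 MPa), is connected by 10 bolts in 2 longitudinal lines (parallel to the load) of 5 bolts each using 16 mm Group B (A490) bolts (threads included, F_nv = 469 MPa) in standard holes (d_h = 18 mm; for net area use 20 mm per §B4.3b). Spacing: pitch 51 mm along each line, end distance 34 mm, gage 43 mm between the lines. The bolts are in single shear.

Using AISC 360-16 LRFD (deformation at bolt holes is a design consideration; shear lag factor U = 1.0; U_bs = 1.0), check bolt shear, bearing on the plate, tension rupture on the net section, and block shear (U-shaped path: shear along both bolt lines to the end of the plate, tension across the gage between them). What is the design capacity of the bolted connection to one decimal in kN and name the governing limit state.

213.3 kN (net-section rupture governs)

Bolt shear: A_b = π(16)²/4 = 201.06 mm². φR_n = 0.75 × 469 × 201.06 × 10 × 1 = 707.2 kN.
Bearing (8 mm plate, F_u = 450 MPa): end bolts L_c = 34 − 18/2 = 25, R_n = min(1.2×25×8×450, 2.4×16×8×450) = 108 kN/bolt; interior L_c = 51 − 18 = 33, R_n = 138.24 kN/bolt. φR_n = 0.75 × (2×108 + 8×138.24) = 991.4 kN.
Tension rupture (net): A_n = (119 − 2×20)×8 = 632 mm² (U = 1.0, A_e = A_n). φR_n = 0.75 × 450 × 632 = 213.3 kN.
Block shear: shear path 2×[34+4×51] = 2×238 mm, A_gv = 3808, A_nv = 2×(238 − 4.5×20)×8 = 2368 mm²; tension across gage: (43 − 1×20)×8 = 184 mm². R_n = min(0.6×450×2368, 0.6×300×3808) + 1.0×450×184 = min(639.36, 685.44) + 82.8 = 722.16 kN. φR_n = 0.75 × 722.16 = 541.6 kN.
Governing: min(707.2, 991.4, 213.3, 541.6) = 213.3 kN → net-section rupture.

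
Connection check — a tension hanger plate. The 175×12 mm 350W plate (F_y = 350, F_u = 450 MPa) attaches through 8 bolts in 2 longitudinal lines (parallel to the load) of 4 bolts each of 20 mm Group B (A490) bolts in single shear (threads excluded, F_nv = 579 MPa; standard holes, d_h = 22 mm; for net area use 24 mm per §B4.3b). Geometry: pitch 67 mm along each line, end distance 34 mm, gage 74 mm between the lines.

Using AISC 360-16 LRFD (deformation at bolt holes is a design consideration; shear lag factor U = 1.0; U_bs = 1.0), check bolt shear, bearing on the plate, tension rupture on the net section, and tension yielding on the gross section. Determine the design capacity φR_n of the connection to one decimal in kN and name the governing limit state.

Bolt shear: A_b = π(20)²/4 = 314.16 mm². φR_n = 0.75 × 579 × 314.16 × 8 × 1 = 1091.4 kN.
Bearing (12 mm plate, F_u = 450 MPa): end bolts L_c = 34 − 22/2 = 23, R_n = min(1.2×23×12×450, 2.4×20×12×450) = 149.04 kN/bolt; interior L_c = 67 − 22 = 45, R_n = 259.2 kN/bolt. φR_n = 0.75 × (2×149.04 + 6×259.2) = 1390.0 kN.
Tension rupture (net): A_n = (175 − 2×24)×12 = 1524 mm² (U = 1.0, A_e = A_n). φR_n = 0.75 × 450 × 1524 = 514.4 kN.
Tension yield (gross): A_g = 175×12 = 2100 mm². φR_n = 0.90 × 350 × 2100 = 661.5 kN.
Governing: min(1091.4, 1390.0, 514.4, 661.5) = 514.4 kN → net-section rupture.

514.4 kN (net-section rupture governs)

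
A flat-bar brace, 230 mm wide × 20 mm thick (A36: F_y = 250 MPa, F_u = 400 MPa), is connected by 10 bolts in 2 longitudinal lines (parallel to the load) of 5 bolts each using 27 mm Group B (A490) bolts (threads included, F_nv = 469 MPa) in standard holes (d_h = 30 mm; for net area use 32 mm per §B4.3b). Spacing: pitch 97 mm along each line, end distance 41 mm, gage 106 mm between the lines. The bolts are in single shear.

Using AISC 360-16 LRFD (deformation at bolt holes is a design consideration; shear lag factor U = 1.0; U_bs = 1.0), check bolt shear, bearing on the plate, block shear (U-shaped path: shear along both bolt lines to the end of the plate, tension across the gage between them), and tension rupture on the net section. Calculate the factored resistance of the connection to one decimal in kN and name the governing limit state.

996.0 kN (net-section rupture governs)

Bolt shear: A_b = π(27)²/4 = 572.56 mm². φR_n = 0.75 × 469 × 572.56 × 10 × 1 = 2014.0 kN.
Bearing (20 mm plate, F_u = 400 MPa): end bolts L_c = 41 − 30/2 = 26, R_n = min(1.2×26×20×400, 2.4×27×20×400) = 249.6 kN/bolt; interior L_c = 97 − 30 = 67, R_n = 518.4 kN/bolt. φR_n = 0.75 × (2×249.6 + 8×518.4) = 3484.8 kN.
Block shear: shear path 2×[41+4×97] = 2×429 mm, A_gv = 17160, A_nv = 2×(429 − 4.5×32)×20 = 11400 mm²; tension across gage: (106 − 1×32)×20 = 1480 mm². R_n = min(0.6×400×11400, 0.6×250×17160) + 1.0×400×1480 = min(2736, 2574) + 592 = 3166 kN. φR_n = 0.75 × 3166 = 2374.5 kN.
Tension rupture (net): A_n = (230 − 2×32)×20 = 3320 mm² (U = 1.0, A_e = A_n). φR_n = 0.75 × 400 × 3320 = 996.0 kN.
Governing: min(2014.0, 3484.8, 2374.5, 996.0) = 996.0 kN → net-section rupture.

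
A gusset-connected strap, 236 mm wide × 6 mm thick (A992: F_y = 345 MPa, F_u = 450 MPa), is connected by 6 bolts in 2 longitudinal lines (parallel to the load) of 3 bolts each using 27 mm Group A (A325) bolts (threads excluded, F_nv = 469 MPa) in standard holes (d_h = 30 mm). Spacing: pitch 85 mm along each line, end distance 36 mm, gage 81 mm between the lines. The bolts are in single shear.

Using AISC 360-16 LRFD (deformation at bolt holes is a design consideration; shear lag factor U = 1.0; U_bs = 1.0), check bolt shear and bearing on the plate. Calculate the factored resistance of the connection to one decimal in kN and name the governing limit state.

626.9 kN (bearing governs)

Bolt shear: A_b = π(27)²/4 = 572.56 mm². φR_n = 0.75 × 469 × 572.56 × 6 × 1 = 1208.4 kN.
Bearing (6 mm plate, F_u = 450 MPa): end bolts L_c = 36 − 30/2 = 21, R_n = min(1.2×21×6×450, 2.4×27×6×450) = 68.04 kN/bolt; interior L_c = 85 − 30 = 55, R_n = 174.96 kN/bolt. φR_n = 0.75 × (2×68.04 + 4×174.96) = 626.9 kN.
Governing: min(1208.4, 626.9) = 626.9 kN → bearing.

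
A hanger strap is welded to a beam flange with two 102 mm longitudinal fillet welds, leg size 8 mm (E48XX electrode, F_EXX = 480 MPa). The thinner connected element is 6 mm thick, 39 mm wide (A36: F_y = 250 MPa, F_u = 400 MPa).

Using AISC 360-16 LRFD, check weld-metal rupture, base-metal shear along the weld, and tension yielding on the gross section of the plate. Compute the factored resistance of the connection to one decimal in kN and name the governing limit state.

Weld metal: throat = 0.707×8 = 5.656 mm, L = 2×102 = 204 mm. φR_n = 0.75 × 0.6 × 480 × 5.656 × 204 = 249.2 kN.
Base metal shear (6 mm plate): yield φR_n = 1.0×0.6×250×6×204 = 183.6 kN; rupture φR_n = 0.75×0.6×400×6×204 = 220.3 kN; take 183.6 kN (yield).
Tension yield (gross): A_g = 39×6 = 234 mm². φR_n = 0.90 × 250 × 234 = 52.7 kN.
Governing: min(249.2, 183.6, 52.7) = 52.7 kN → gross-section yield.

52.7 kN (gross-section yield governs)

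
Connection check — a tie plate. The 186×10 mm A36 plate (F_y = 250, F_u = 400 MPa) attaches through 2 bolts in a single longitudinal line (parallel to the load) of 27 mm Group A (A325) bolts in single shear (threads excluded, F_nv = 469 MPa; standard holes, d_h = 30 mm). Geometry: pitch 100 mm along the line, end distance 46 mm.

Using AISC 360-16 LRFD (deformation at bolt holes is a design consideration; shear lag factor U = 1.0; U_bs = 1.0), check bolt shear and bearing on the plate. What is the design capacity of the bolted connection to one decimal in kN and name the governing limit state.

Bolt shear: A_b = π(27)²/4 = 572.56 mm². φR_n = 0.75 × 469 × 572.56 × 2 × 1 = 402.8 kN.
Bearing (10 mm plate, F_u = 400 MPa): end bolts L_c = 46 − 30/2 = 31, R_n = min(1.2×31×10×400, 2.4×27×10×400) = 148.8 kN/bolt; interior L_c = 100 − 30 = 70, R_n = 259.2 kN/bolt. φR_n = 0.75 × (1×148.8 + 1×259.2) = 306.0 kN.
Governing: min(402.8, 306.0) = 306.0 kN → bearing.

306.0 kN (bearing governs)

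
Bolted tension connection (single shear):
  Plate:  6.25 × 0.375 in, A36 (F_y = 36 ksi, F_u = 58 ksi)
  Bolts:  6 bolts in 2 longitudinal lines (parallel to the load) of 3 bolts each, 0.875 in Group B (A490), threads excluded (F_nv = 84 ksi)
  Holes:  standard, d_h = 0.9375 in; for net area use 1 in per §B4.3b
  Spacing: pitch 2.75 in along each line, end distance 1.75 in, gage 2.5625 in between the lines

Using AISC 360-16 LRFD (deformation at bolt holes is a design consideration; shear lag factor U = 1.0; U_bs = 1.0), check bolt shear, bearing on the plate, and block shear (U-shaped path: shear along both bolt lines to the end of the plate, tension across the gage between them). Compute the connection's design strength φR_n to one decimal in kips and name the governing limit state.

Bolt shear: A_b = π(0.875)²/4 = 0.60132 in². φR_n = 0.75 × 84 × 0.60132 × 6 × 1 = 227.3 kips.
Bearing (0.375 in plate, F_u = 58 ksi): end bolts L_c = 1.75 − 0.9375/2 = 1.28125, R_n = min(1.2×1.28125×0.375×58, 2.4×0.875×0.375×58) = 33.441 kips/bolt; interior L_c = 2.75 − 0.9375 = 1.8125, R_n = 45.675 kips/bolt. φR_n = 0.75 × (2×33.441 + 4×45.675) = 187.2 kips.
Block shear: shear path 2×[1.75+2×2.75] = 2×7.25 in, A_gv = 5.4375, A_nv = 2×(7.25 − 2.5×1)×0.375 = 3.5625 in²; tension across gage: (2.5625 − 1×1)×0.375 = 0.58594 in². R_n = min(0.6×58×3.5625, 0.6×36×5.4375) + 1.0×58×0.58594 = min(123.98, 117.45) + 33.985 = 151.44 kips. φR_n = 0.75 × 151.44 = 113.6 kips.
Governing: min(227.3, 187.2, 113.6) = 113.6 kips → block shear.

113.6 kips (block shear governs)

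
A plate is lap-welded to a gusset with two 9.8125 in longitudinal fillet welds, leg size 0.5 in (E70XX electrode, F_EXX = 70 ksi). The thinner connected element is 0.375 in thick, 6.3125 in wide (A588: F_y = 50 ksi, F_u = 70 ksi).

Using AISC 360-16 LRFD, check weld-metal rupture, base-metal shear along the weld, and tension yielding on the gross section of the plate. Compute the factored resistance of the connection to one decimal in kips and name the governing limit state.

106.5 kips (gross-section yield governs)

Weld metal: throat = 0.707×0.5 = 0.3535 in, L = 2×9.8125 = 19.625 in. φR_n = 0.75 × 0.6 × 70 × 0.3535 × 19.625 = 218.5 kips.
Base metal shear (0.375 in plate): yield φR_n = 1.0×0.6×50×0.375×19.625 = 220.8 kips; rupture φR_n = 0.75×0.6×70×0.375×19.625 = 231.8 kips; take 220.8 kips (yield).
Tension yield (gross): A_g = 6.3125×0.375 = 2.3672 in². φR_n = 0.90 × 50 × 2.3672 = 106.5 kips.
Governing: min(218.5, 220.8, 106.5) = 106.5 kips → gross-section yield.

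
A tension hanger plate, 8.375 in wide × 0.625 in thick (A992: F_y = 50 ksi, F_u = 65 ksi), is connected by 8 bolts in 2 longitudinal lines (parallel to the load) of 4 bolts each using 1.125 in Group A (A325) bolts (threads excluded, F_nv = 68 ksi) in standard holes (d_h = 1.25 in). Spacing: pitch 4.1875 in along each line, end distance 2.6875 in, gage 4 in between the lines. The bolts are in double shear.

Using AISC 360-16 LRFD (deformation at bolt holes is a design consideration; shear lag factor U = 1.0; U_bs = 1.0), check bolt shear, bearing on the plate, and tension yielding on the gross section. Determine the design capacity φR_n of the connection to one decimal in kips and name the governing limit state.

235.5 kips (gross-section yield governs)

Bolt shear: A_b = π(1.125)²/4 = 0.99402 in². φR_n = 0.75 × 68 × 0.99402 × 8 × 2 = 811.1 kips.
Bearing (0.625 in plate, F_u = 65 ksi): end bolts L_c = 2.6875 − 1.25/2 = 2.0625, R_n = min(1.2×2.0625×0.625×65, 2.4×1.125×0.625×65) = 100.55 kips/bolt; interior L_c = 4.1875 − 1.25 = 2.9375, R_n = 109.69 kips/bolt. φR_n = 0.75 × (2×100.55 + 6×109.69) = 644.4 kips.
Tension yield (gross): A_g = 8.375×0.625 = 5.2344 in². φR_n = 0.90 × 50 × 5.2344 = 235.5 kips.
Governing: min(811.1, 644.4, 235.5) = 235.5 kips → gross-section yield.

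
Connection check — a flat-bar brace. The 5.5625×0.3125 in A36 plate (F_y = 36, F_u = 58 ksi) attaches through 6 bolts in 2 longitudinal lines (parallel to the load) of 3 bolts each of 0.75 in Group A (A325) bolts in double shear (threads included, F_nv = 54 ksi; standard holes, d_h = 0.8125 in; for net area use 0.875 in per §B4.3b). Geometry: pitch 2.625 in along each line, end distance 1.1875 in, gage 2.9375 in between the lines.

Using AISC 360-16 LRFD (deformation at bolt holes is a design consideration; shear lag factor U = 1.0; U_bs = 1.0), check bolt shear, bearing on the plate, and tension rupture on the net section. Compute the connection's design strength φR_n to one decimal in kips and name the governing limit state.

51.8 kips (net-section rupture governs)

Bolt shear: A_b = π(0.75)²/4 = 0.44179 in². φR_n = 0.75 × 54 × 0.44179 × 6 × 2 = 214.7 kips.
Bearing (0.3125 in plate, F_u = 58 ksi): end bolts L_c = 1.1875 − 0.8125/2 = 0.78125, R_n = min(1.2×0.78125×0.3125×58, 2.4×0.75×0.3125×58) = 16.992 kips/bolt; interior L_c = 2.625 − 0.8125 = 1.8125, R_n = 32.625 kips/bolt. φR_n = 0.75 × (2×16.992 + 4×32.625) = 123.4 kips.
Tension rupture (net): A_n = (5.5625 − 2×0.875)×0.3125 = 1.1914 in² (U = 1.0, A_e = A_n). φR_n = 0.75 × 58 × 1.1914 = 51.8 kips.
Governing: min(214.7, 123.4, 51.8) = 51.8 kips → net-section rupture.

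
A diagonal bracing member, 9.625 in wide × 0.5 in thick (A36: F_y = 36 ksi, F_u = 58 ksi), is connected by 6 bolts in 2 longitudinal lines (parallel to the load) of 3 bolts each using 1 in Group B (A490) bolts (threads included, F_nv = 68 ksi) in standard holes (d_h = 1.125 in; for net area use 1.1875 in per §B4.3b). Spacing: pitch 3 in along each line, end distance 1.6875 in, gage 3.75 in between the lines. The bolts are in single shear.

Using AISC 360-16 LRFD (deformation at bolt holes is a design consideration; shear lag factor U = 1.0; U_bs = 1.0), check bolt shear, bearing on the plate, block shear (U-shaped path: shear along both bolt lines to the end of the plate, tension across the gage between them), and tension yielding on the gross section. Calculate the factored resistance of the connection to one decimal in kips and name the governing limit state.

155.9 kips (gross-section yield governs)

Bolt shear: A_b = π(1)²/4 = 0.7854 in². φR_n = 0.75 × 68 × 0.7854 × 6 × 1 = 240.3 kips.
Bearing (0.5 in plate, F_u = 58 ksi): end bolts L_c = 1.6875 − 1.125/2 = 1.125, R_n = min(1.2×1.125×0.5×58, 2.4×1×0.5×58) = 39.15 kips/bolt; interior L_c = 3 − 1.125 = 1.875, R_n = 65.25 kips/bolt. φR_n = 0.75 × (2×39.15 + 4×65.25) = 254.5 kips.
Block shear: shear path 2×[1.6875+2×3] = 2×7.6875 in, A_gv = 7.6875, A_nv = 2×(7.6875 − 2.5×1.1875)×0.5 = 4.7188 in²; tension across gage: (3.75 − 1×1.1875)×0.5 = 1.2813 in². R_n = min(0.6×58×4.7188, 0.6×36×7.6875) + 1.0×58×1.2813 = min(164.21, 166.05) + 74.315 = 238.53 kips. φR_n = 0.75 × 238.53 = 178.9 kips.
Tension yield (gross): A_g = 9.625×0.5 = 4.8125 in². φR_n = 0.90 × 36 × 4.8125 = 155.9 kips.
Governing: min(240.3, 254.5, 178.9, 155.9) = 155.9 kips → gross-section yield.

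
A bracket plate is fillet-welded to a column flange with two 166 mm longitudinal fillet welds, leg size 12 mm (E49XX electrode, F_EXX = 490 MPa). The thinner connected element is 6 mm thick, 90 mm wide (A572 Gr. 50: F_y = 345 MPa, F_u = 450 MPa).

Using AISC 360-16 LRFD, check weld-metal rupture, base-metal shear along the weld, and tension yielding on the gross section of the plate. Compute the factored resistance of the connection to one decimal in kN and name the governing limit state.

167.7 kN (gross-section yield governs)

Weld metal: throat = 0.707×12 = 8.484 mm, L = 2×166 = 332 mm. φR_n = 0.75 × 0.6 × 490 × 8.484 × 332 = 621.1 kN.
Base metal shear (6 mm plate): yield φR_n = 1.0×0.6×345×6×332 = 412.3 kN; rupture φR_n = 0.75×0.6×450×6×332 = 403.4 kN; take 403.4 kN (rupture).
Tension yield (gross): A_g = 90×6 = 540 mm². φR_n = 0.90 × 345 × 540 = 167.7 kN.
Governing: min(621.1, 403.4, 167.7) = 167.7 kN → gross-section yield.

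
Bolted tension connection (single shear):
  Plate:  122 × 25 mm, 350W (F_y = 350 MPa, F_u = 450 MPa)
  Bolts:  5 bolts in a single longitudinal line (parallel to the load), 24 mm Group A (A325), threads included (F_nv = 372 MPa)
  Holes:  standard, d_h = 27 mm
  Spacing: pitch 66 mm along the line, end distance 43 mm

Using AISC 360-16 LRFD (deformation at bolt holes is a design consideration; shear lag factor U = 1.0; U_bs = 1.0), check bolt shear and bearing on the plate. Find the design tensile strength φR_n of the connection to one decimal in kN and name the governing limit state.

631.1 kN (bolt shear governs)

Bolt shear: A_b = π(24)²/4 = 452.39 mm². φR_n = 0.75 × 372 × 452.39 × 5 × 1 = 631.1 kN.
Bearing (25 mm plate, F_u = 450 MPa): end bolts L_c = 43 − 27/2 = 29.5, R_n = min(1.2×29.5×25×450, 2.4×24×25×450) = 398.25 kN/bolt; interior L_c = 66 − 27 = 39, R_n = 526.5 kN/bolt. φR_n = 0.75 × (1×398.25 + 4×526.5) = 1878.2 kN.
Governing: min(631.1, 1878.2) = 631.1 kN → bolt shear.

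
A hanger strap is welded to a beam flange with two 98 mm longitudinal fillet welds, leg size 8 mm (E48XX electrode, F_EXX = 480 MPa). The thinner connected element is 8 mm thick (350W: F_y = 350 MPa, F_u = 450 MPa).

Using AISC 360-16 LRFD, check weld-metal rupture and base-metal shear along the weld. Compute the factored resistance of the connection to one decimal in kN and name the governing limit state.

239.5 kN (weld metal governs)

Weld metal: throat = 0.707×8 = 5.656 mm, L = 2×98 = 196 mm. φR_n = 0.75 × 0.6 × 480 × 5.656 × 196 = 239.5 kN.
Base metal shear (8 mm plate): yield φR_n = 1.0×0.6×350×8×196 = 329.3 kN; rupture φR_n = 0.75×0.6×450×8×196 = 317.5 kN; take 317.5 kN (rupture).
Governing: min(239.5, 317.5) = 239.5 kN → weld metal.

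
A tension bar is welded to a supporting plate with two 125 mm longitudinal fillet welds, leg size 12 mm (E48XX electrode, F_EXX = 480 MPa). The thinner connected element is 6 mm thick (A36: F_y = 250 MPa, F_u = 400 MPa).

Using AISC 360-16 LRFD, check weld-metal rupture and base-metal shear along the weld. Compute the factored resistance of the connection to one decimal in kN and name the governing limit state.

Weld metal: throat = 0.707×12 = 8.484 mm, L = 2×125 = 250 mm. φR_n = 0.75 × 0.6 × 480 × 8.484 × 250 = 458.1 kN.
Base metal shear (6 mm plate): yield φR_n = 1.0×0.6×250×6×250 = 225.0 kN; rupture φR_n = 0.75×0.6×400×6×250 = 270.0 kN; take 225.0 kN (yield).
Governing: min(458.1, 225.0) = 225.0 kN → base-metal shear.

225.0 kN (base-metal shear governs)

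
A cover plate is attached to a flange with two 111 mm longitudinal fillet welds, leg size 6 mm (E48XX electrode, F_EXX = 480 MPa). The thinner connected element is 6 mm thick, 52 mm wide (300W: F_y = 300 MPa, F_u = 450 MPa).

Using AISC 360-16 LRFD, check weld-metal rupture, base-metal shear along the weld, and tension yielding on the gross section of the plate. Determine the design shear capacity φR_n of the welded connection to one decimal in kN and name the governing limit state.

84.2 kN (gross-section yield governs)

Weld metal: throat = 0.707×6 = 4.242 mm, L = 2×111 = 222 mm. φR_n = 0.75 × 0.6 × 480 × 4.242 × 222 = 203.4 kN.
Base metal shear (6 mm plate): yield φR_n = 1.0×0.6×300×6×222 = 239.8 kN; rupture φR_n = 0.75×0.6×450×6×222 = 269.7 kN; take 239.8 kN (yield).
Tension yield (gross): A_g = 52×6 = 312 mm². φR_n = 0.90 × 300 × 312 = 84.2 kN.
Governing: min(203.4, 239.8, 84.2) = 84.2 kN → gross-section yield.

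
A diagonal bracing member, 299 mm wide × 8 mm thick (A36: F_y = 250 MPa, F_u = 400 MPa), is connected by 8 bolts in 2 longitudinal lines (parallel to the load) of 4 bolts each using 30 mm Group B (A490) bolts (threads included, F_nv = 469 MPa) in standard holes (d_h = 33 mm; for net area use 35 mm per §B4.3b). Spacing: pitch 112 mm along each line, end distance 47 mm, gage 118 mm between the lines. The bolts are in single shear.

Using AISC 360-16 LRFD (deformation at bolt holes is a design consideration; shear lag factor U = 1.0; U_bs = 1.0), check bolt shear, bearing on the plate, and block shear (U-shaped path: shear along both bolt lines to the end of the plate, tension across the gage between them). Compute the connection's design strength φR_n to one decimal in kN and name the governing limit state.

Bolt shear: A_b = π(30)²/4 = 706.86 mm². φR_n = 0.75 × 469 × 706.86 × 8 × 1 = 1989.1 kN.
Bearing (8 mm plate, F_u = 400 MPa): end bolts L_c = 47 − 33/2 = 30.5, R_n = min(1.2×30.5×8×400, 2.4×30×8×400) = 117.12 kN/bolt; interior L_c = 112 − 33 = 79, R_n = 230.4 kN/bolt. φR_n = 0.75 × (2×117.12 + 6×230.4) = 1212.5 kN.
Block shear: shear path 2×[47+3×112] = 2×383 mm, A_gv = 6128, A_nv = 2×(383 − 3.5×35)×8 = 4168 mm²; tension across gage: (118 − 1×35)×8 = 664 mm². R_n = min(0.6×400×4168, 0.6×250×6128) + 1.0×400×664 = min(1000.3, 919.2) + 265.6 = 1184.8 kN. φR_n = 0.75 × 1184.8 = 888.6 kN.
Governing: min(1989.1, 1212.5, 888.6) = 888.6 kN → block shear.

888.6 kN (block shear governs)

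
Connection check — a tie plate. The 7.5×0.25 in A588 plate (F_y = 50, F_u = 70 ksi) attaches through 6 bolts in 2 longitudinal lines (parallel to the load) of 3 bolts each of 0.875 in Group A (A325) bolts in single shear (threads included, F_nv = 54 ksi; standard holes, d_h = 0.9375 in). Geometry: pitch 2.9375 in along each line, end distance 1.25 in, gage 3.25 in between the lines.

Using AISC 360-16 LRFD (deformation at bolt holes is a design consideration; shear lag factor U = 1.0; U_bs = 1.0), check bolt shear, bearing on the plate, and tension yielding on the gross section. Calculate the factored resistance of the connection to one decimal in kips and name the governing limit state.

84.4 kips (gross-section yield governs)

Bolt shear: A_b = π(0.875)²/4 = 0.60132 in². φR_n = 0.75 × 54 × 0.60132 × 6 × 1 = 146.1 kips.
Bearing (0.25 in plate, F_u = 70 ksi): end bolts L_c = 1.25 − 0.9375/2 = 0.78125, R_n = min(1.2×0.78125×0.25×70, 2.4×0.875×0.25×70) = 16.406 kips/bolt; interior L_c = 2.9375 − 0.9375 = 2, R_n = 36.75 kips/bolt. φR_n = 0.75 × (2×16.406 + 4×36.75) = 134.9 kips.
Tension yield (gross): A_g = 7.5×0.25 = 1.875 in². φR_n = 0.90 × 50 × 1.875 = 84.4 kips.
Governing: min(146.1, 134.9, 84.4) = 84.4 kips → gross-section yield.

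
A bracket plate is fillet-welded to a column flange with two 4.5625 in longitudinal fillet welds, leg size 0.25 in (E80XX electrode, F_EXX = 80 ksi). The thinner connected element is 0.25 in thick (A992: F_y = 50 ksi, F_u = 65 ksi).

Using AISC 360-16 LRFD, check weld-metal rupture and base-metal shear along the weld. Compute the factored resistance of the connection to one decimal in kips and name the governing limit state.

58.1 kips (weld metal governs)

Weld metal: throat = 0.707×0.25 = 0.17675 in, L = 2×4.5625 = 9.125 in. φR_n = 0.75 × 0.6 × 80 × 0.17675 × 9.125 = 58.1 kips.
Base metal shear (0.25 in plate): yield φR_n = 1.0×0.6×50×0.25×9.125 = 68.4 kips; rupture φR_n = 0.75×0.6×65×0.25×9.125 = 66.7 kips; take 66.7 kips (rupture).
Governing: min(58.1, 66.7) = 58.1 kips → weld metal.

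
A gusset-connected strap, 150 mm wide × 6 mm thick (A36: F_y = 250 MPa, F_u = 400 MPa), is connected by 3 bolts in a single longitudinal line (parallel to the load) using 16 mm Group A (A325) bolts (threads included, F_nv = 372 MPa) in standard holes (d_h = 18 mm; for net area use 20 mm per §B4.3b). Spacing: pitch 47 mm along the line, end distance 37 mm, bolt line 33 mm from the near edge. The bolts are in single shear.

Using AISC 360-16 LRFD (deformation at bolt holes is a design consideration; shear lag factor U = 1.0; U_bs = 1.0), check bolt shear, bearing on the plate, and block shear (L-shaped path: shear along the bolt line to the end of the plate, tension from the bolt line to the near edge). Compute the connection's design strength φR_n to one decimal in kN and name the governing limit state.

128.9 kN (block shear governs)

Bolt shear: A_b = π(16)²/4 = 201.06 mm². φR_n = 0.75 × 372 × 201.06 × 3 × 1 = 168.3 kN.
Bearing (6 mm plate, F_u = 400 MPa): end bolts L_c = 37 − 18/2 = 28, R_n = min(1.2×28×6×400, 2.4×16×6×400) = 80.64 kN/bolt; interior L_c = 47 − 18 = 29, R_n = 83.52 kN/bolt. φR_n = 0.75 × (1×80.64 + 2×83.52) = 185.8 kN.
Block shear: shear path 1×[37+2×47] = 1×131 mm, A_gv = 786, A_nv = 1×(131 − 2.5×20)×6 = 486 mm²; tension to near edge: (33 − 0.5×20)×6 = 138 mm². R_n = min(0.6×400×486, 0.6×250×786) + 1.0×400×138 = min(116.64, 117.9) + 55.2 = 171.84 kN. φR_n = 0.75 × 171.84 = 128.9 kN.
Governing: min(168.3, 185.8, 128.9) = 128.9 kN → block shear.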